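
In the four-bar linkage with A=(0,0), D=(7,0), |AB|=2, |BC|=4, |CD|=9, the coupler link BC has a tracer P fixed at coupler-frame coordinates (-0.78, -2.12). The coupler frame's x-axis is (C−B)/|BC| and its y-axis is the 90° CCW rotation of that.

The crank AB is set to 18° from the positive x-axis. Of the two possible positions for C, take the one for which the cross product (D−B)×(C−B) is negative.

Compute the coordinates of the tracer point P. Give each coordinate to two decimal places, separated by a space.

A=(0,0), D=(7.00,0)
B = A + 2.00·(cos18°, sin18°) = (1.9021, 0.6180)
|BD| = 5.1352
circle(B,4.00) ∩ circle(D,9.00): a=-3.7612, h=1.3613
  candidates: C₊=(-1.6680,2.4221) cross=6.990; C₋=(-1.9956,-0.2807) cross=-6.990
  mode - wants cross < 0 → take C=(-1.9956,-0.2807) (cross=-6.990)
ex = (C−B)/|BC| = (-0.9744,-0.2247); ey = (0.2247,-0.9744)
P = B + -0.78·ex + -2.12·ey = (2.1859,2.8591)

2.19 2.86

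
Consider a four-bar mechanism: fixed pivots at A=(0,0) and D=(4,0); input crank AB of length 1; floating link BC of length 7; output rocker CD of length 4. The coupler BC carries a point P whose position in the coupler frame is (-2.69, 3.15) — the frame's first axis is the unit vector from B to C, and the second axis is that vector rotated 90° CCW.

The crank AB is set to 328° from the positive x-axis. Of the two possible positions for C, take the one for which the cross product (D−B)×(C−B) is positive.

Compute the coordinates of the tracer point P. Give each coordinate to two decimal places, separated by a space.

-2.91 1.22

A=(0,0), D=(4.00,0)
B = A + 1.00·(cos328°, sin328°) = (0.8480, -0.5299)
|BD| = 3.1962
circle(B,7.00) ∩ circle(D,4.00): a=6.7605, h=1.8154
  candidates: C₊=(7.2140,2.3812) cross=5.802; C₋=(7.8160,-1.1993) cross=-5.802
  mode + wants cross > 0 → take C=(7.2140,2.3812) (cross=5.802)
ex = (C−B)/|BC| = (0.9094,0.4159); ey = (-0.4159,0.9094)
P = B + -2.69·ex + 3.15·ey = (-2.9083,1.2160)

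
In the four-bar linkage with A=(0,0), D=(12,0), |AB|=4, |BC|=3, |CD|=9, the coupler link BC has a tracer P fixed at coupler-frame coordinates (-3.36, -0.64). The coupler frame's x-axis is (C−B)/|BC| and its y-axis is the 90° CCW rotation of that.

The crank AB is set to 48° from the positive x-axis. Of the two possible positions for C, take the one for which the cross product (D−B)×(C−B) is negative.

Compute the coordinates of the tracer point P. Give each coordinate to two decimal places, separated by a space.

A=(0,0), D=(12.00,0)
B = A + 4.00·(cos48°, sin48°) = (2.6765, 2.9726)
|BD| = 9.7859
circle(B,3.00) ∩ circle(D,9.00): a=1.2142, h=2.7433
  candidates: C₊=(4.6666,5.2175) cross=26.846; C₋=(3.0000,-0.0099) cross=-26.846
  mode - wants cross < 0 → take C=(3.0000,-0.0099) (cross=-26.846)
ex = (C−B)/|BC| = (0.1078,-0.9942); ey = (0.9942,0.1078)
P = B + -3.36·ex + -0.64·ey = (1.6780,6.2440)

1.68 6.24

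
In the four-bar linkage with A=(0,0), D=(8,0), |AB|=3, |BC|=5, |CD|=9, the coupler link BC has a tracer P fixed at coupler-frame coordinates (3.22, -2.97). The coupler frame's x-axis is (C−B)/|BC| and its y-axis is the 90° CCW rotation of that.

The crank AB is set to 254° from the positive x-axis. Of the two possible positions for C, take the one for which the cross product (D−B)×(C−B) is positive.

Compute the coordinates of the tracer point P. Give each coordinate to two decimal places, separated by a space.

A=(0,0), D=(8.00,0)
B = A + 3.00·(cos254°, sin254°) = (-0.8269, -2.8838)
|BD| = 9.2860
circle(B,5.00) ∩ circle(D,9.00): a=1.6277, h=4.7276
  candidates: C₊=(-0.7478,2.1156) cross=43.901; C₋=(2.1885,-6.8722) cross=-43.901
  mode + wants cross > 0 → take C=(-0.7478,2.1156) (cross=43.901)
ex = (C−B)/|BC| = (0.0158,0.9999); ey = (-0.9999,0.0158)
P = B + 3.22·ex + -2.97·ey = (2.1937,0.2888)

2.19 0.29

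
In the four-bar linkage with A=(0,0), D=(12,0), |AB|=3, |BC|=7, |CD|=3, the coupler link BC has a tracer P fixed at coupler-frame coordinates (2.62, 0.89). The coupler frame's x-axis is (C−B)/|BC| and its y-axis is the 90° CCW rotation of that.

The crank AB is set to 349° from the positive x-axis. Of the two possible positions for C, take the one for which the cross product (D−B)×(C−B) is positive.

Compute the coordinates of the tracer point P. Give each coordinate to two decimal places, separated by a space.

A=(0,0), D=(12.00,0)
B = A + 3.00·(cos349°, sin349°) = (2.9449, -0.5724)
|BD| = 9.0732
circle(B,7.00) ∩ circle(D,3.00): a=6.7409, h=1.8869
  candidates: C₊=(9.5533,1.7360) cross=17.120; C₋=(9.7914,-2.0303) cross=-17.120
  mode + wants cross > 0 → take C=(9.5533,1.7360) (cross=17.120)
ex = (C−B)/|BC| = (0.9441,0.3298); ey = (-0.3298,0.9441)
P = B + 2.62·ex + 0.89·ey = (5.1248,1.1318)

5.12 1.13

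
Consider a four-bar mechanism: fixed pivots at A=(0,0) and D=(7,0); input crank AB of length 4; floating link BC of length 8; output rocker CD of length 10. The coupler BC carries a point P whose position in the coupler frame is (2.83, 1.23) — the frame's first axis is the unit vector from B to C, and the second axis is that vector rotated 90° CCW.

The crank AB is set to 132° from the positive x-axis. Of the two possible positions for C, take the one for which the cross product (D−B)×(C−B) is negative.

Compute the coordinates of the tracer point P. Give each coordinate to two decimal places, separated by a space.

-1.10 0.32

A=(0,0), D=(7.00,0)
B = A + 4.00·(cos132°, sin132°) = (-2.6765, 2.9726)
|BD| = 10.1228
circle(B,8.00) ∩ circle(D,10.00): a=3.2832, h=7.2952
  candidates: C₊=(2.6042,8.9820) cross=73.848; C₋=(-1.6803,-4.9651) cross=-73.848
  mode - wants cross < 0 → take C=(-1.6803,-4.9651) (cross=-73.848)
ex = (C−B)/|BC| = (0.1245,-0.9922); ey = (0.9922,0.1245)
P = B + 2.83·ex + 1.23·ey = (-1.1037,0.3178)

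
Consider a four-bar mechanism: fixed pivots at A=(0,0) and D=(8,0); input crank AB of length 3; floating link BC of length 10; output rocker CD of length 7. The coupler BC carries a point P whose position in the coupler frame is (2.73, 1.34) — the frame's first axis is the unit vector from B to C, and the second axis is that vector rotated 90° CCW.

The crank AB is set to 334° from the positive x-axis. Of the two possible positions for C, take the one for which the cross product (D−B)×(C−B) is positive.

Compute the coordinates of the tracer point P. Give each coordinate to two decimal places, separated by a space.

A=(0,0), D=(8.00,0)
B = A + 3.00·(cos334°, sin334°) = (2.6964, -1.3151)
|BD| = 5.4642
circle(B,10.00) ∩ circle(D,7.00): a=7.3988, h=6.7274
  candidates: C₊=(8.2586,6.9952) cross=36.760; C₋=(11.4968,-6.0640) cross=-36.760
  mode + wants cross > 0 → take C=(8.2586,6.9952) (cross=36.760)
ex = (C−B)/|BC| = (0.5562,0.8310); ey = (-0.8310,0.5562)
P = B + 2.73·ex + 1.34·ey = (3.1013,1.6989)

3.10 1.70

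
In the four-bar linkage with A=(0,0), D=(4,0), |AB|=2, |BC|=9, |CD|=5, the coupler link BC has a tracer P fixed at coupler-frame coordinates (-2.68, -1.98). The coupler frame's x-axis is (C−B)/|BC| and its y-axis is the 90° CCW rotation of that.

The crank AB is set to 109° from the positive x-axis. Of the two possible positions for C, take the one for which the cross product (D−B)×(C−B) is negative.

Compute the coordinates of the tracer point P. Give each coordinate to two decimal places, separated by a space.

-3.91 2.57

A=(0,0), D=(4.00,0)
B = A + 2.00·(cos109°, sin109°) = (-0.6511, 1.8910)
|BD| = 5.0209
circle(B,9.00) ∩ circle(D,5.00): a=8.0872, h=3.9494
  candidates: C₊=(8.3280,2.5037) cross=19.829; C₋=(5.3530,-4.8135) cross=-19.829
  mode - wants cross < 0 → take C=(5.3530,-4.8135) (cross=-19.829)
ex = (C−B)/|BC| = (0.6671,-0.7449); ey = (0.7449,0.6671)
P = B + -2.68·ex + -1.98·ey = (-3.9140,2.5666)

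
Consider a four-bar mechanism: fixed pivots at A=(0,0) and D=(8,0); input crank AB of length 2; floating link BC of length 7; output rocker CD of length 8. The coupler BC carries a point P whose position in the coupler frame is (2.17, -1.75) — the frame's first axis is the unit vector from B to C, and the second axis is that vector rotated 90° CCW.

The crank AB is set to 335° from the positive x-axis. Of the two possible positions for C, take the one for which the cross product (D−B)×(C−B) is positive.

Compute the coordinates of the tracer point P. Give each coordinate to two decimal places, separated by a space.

A=(0,0), D=(8.00,0)
B = A + 2.00·(cos335°, sin335°) = (1.8126, -0.8452)
|BD| = 6.2448
circle(B,7.00) ∩ circle(D,8.00): a=1.9214, h=6.7311
  candidates: C₊=(2.8053,6.0840) cross=42.035; C₋=(4.6274,-7.2544) cross=-42.035
  mode + wants cross > 0 → take C=(2.8053,6.0840) (cross=42.035)
ex = (C−B)/|BC| = (0.1418,0.9899); ey = (-0.9899,0.1418)
P = B + 2.17·ex + -1.75·ey = (3.8527,1.0547)

3.85 1.05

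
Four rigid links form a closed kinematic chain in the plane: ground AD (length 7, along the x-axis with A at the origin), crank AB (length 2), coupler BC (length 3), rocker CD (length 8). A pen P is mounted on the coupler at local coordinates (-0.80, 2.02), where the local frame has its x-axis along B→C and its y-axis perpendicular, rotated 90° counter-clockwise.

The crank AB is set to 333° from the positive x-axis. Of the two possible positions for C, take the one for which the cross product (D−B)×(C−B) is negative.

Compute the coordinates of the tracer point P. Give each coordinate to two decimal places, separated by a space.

A=(0,0), D=(7.00,0)
B = A + 2.00·(cos333°, sin333°) = (1.7820, -0.9080)
|BD| = 5.2964
circle(B,3.00) ∩ circle(D,8.00): a=-2.5440, h=1.5900
  candidates: C₊=(-0.9969,0.2223) cross=8.421; C₋=(-0.4518,-2.9105) cross=-8.421
  mode - wants cross < 0 → take C=(-0.4518,-2.9105) (cross=-8.421)
ex = (C−B)/|BC| = (-0.7446,-0.6675); ey = (0.6675,-0.7446)
P = B + -0.80·ex + 2.02·ey = (3.7261,-1.8780)

3.73 -1.88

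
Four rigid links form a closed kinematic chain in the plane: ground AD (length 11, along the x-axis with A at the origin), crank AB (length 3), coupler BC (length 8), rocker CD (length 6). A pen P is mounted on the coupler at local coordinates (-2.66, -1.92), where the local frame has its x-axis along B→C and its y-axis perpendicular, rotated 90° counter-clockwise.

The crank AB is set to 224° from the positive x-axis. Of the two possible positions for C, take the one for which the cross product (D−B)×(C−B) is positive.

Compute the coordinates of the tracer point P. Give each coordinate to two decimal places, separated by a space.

A=(0,0), D=(11.00,0)
B = A + 3.00·(cos224°, sin224°) = (-2.1580, -2.0840)
|BD| = 13.3220
circle(B,8.00) ∩ circle(D,6.00): a=7.7119, h=2.1276
  candidates: C₊=(5.1261,1.2238) cross=28.343; C₋=(5.7918,-2.9790) cross=-28.343
  mode + wants cross > 0 → take C=(5.1261,1.2238) (cross=28.343)
ex = (C−B)/|BC| = (0.9105,0.4135); ey = (-0.4135,0.9105)
P = B + -2.66·ex + -1.92·ey = (-3.7861,-4.9320)

-3.79 -4.93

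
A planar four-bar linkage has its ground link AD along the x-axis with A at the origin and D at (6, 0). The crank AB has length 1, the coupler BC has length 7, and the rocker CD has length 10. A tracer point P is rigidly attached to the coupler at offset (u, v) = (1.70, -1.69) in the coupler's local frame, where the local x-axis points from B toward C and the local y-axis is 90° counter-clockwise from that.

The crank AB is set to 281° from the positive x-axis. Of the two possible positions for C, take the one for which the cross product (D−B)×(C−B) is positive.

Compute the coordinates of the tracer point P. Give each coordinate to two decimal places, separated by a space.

A=(0,0), D=(6.00,0)
B = A + 1.00·(cos281°, sin281°) = (0.1908, -0.9816)
|BD| = 5.8915
circle(B,7.00) ∩ circle(D,10.00): a=-1.3825, h=6.8621
  candidates: C₊=(-2.3157,5.5542) cross=40.429; C₋=(-0.0290,-7.9782) cross=-40.429
  mode + wants cross > 0 → take C=(-2.3157,5.5542) (cross=40.429)
ex = (C−B)/|BC| = (-0.3581,0.9337); ey = (-0.9337,-0.3581)
P = B + 1.70·ex + -1.69·ey = (1.1600,1.2108)

1.16 1.21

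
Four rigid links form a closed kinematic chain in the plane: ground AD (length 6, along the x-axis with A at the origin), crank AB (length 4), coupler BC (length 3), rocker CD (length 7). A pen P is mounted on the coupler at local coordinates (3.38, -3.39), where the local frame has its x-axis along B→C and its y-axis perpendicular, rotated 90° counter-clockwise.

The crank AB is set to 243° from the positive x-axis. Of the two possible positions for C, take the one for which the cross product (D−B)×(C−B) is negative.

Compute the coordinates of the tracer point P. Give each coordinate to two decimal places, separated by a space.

-0.15 -8.05

A=(0,0), D=(6.00,0)
B = A + 4.00·(cos243°, sin243°) = (-1.8160, -3.5640)
|BD| = 8.5902
circle(B,3.00) ∩ circle(D,7.00): a=1.9669, h=2.2653
  candidates: C₊=(-0.9662,-0.6869) cross=19.459; C₋=(0.9135,-4.8091) cross=-19.459
  mode - wants cross < 0 → take C=(0.9135,-4.8091) (cross=-19.459)
ex = (C−B)/|BC| = (0.9098,-0.4150); ey = (0.4150,0.9098)
P = B + 3.38·ex + -3.39·ey = (-0.1477,-8.0511)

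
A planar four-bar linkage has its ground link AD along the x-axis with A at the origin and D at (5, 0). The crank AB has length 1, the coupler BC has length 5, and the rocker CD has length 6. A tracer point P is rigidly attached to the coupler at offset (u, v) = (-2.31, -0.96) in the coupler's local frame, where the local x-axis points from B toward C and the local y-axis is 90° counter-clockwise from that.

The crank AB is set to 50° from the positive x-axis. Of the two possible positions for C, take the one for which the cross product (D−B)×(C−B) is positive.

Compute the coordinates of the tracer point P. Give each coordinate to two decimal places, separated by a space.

0.70 -1.73

A=(0,0), D=(5.00,0)
B = A + 1.00·(cos50°, sin50°) = (0.6428, 0.7660)
|BD| = 4.4240
circle(B,5.00) ∩ circle(D,6.00): a=0.9688, h=4.9052
  candidates: C₊=(2.4463,5.4294) cross=21.701; C₋=(0.7476,-4.2329) cross=-21.701
  mode + wants cross > 0 → take C=(2.4463,5.4294) (cross=21.701)
ex = (C−B)/|BC| = (0.3607,0.9327); ey = (-0.9327,0.3607)
P = B + -2.31·ex + -0.96·ey = (0.7049,-1.7347)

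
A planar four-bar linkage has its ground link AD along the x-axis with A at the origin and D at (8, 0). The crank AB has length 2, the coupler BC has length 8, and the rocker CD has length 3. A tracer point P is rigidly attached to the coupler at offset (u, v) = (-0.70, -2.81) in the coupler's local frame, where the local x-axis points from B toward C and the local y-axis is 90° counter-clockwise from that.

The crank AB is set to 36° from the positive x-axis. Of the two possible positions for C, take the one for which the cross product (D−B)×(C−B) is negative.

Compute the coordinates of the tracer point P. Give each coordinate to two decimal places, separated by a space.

A=(0,0), D=(8.00,0)
B = A + 2.00·(cos36°, sin36°) = (1.6180, 1.1756)
|BD| = 6.4893
circle(B,8.00) ∩ circle(D,3.00): a=7.4824, h=2.8309
  candidates: C₊=(9.4895,2.6041) cross=18.370; C₋=(8.4638,-2.9639) cross=-18.370
  mode - wants cross < 0 → take C=(8.4638,-2.9639) (cross=-18.370)
ex = (C−B)/|BC| = (0.8557,-0.5174); ey = (0.5174,0.8557)
P = B + -0.70·ex + -2.81·ey = (-0.4350,-0.8668)

-0.43 -0.87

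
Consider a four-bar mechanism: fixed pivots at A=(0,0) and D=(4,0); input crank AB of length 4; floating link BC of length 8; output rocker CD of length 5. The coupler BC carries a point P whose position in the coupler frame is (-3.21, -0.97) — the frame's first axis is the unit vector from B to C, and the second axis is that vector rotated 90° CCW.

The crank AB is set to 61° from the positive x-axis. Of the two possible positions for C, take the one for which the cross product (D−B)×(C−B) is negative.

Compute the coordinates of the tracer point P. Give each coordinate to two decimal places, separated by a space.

A=(0,0), D=(4.00,0)
B = A + 4.00·(cos61°, sin61°) = (1.9392, 3.4985)
|BD| = 4.0603
circle(B,8.00) ∩ circle(D,5.00): a=6.8327, h=4.1610
  candidates: C₊=(8.9923,-0.2770) cross=16.895; C₋=(1.8219,-4.5007) cross=-16.895
  mode - wants cross < 0 → take C=(1.8219,-4.5007) (cross=-16.895)
ex = (C−B)/|BC| = (-0.0147,-0.9999); ey = (0.9999,-0.0147)
P = B + -3.21·ex + -0.97·ey = (1.0164,6.7224)

1.02 6.72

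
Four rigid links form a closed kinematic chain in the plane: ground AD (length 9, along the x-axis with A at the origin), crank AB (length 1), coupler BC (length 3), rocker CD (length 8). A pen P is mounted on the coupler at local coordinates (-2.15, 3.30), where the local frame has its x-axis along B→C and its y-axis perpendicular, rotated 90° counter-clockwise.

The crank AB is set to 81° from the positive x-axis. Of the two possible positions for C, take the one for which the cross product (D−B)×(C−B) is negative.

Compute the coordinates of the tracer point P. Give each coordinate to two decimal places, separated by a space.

2.49 4.16

A=(0,0), D=(9.00,0)
B = A + 1.00·(cos81°, sin81°) = (0.1564, 0.9877)
|BD| = 8.8985
circle(B,3.00) ∩ circle(D,8.00): a=1.3589, h=2.6746
  candidates: C₊=(1.8038,3.4949) cross=23.800; C₋=(1.2101,-1.8212) cross=-23.800
  mode - wants cross < 0 → take C=(1.2101,-1.8212) (cross=-23.800)
ex = (C−B)/|BC| = (0.3512,-0.9363); ey = (0.9363,0.3512)
P = B + -2.15·ex + 3.30·ey = (2.4911,4.1597)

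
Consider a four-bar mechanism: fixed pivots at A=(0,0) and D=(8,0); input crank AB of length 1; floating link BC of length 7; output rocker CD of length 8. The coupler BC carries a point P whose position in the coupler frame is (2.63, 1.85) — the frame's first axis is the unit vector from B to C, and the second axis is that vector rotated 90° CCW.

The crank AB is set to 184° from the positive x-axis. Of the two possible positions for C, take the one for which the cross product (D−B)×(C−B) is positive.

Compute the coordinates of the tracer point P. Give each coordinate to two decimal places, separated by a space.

-1.22 3.14

A=(0,0), D=(8.00,0)
B = A + 1.00·(cos184°, sin184°) = (-0.9976, -0.0698)
|BD| = 8.9978
circle(B,7.00) ∩ circle(D,8.00): a=3.6654, h=5.9636
  candidates: C₊=(2.6215,5.9221) cross=53.660; C₋=(2.7139,-6.0048) cross=-53.660
  mode + wants cross > 0 → take C=(2.6215,5.9221) (cross=53.660)
ex = (C−B)/|BC| = (0.5170,0.8560); ey = (-0.8560,0.5170)
P = B + 2.63·ex + 1.85·ey = (-1.2214,3.1379)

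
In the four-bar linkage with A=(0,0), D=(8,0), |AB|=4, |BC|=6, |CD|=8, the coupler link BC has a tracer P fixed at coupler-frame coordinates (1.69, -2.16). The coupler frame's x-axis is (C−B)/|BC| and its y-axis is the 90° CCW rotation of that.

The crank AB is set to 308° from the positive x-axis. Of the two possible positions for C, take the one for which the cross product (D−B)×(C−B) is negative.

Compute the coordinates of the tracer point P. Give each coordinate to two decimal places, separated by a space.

A=(0,0), D=(8.00,0)
B = A + 4.00·(cos308°, sin308°) = (2.4626, -3.1520)
|BD| = 6.3716
circle(B,6.00) ∩ circle(D,8.00): a=0.9886, h=5.9180
  candidates: C₊=(0.3941,2.4801) cross=37.707; C₋=(6.2494,-7.8061) cross=-37.707
  mode - wants cross < 0 → take C=(6.2494,-7.8061) (cross=-37.707)
ex = (C−B)/|BC| = (0.6311,-0.7757); ey = (0.7757,0.6311)
P = B + 1.69·ex + -2.16·ey = (1.8538,-5.8262)

1.85 -5.83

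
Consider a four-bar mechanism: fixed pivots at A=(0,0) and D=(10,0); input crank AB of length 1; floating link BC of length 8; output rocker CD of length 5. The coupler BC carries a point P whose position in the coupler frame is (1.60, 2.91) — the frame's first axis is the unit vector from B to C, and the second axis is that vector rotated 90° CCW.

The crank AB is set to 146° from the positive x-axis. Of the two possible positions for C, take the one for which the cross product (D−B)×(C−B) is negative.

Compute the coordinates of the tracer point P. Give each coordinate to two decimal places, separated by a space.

A=(0,0), D=(10.00,0)
B = A + 1.00·(cos146°, sin146°) = (-0.8290, 0.5592)
|BD| = 10.8435
circle(B,8.00) ∩ circle(D,5.00): a=7.2201, h=3.4454
  candidates: C₊=(6.5591,3.6277) cross=37.360; C₋=(6.2037,-3.2540) cross=-37.360
  mode - wants cross < 0 → take C=(6.2037,-3.2540) (cross=-37.360)
ex = (C−B)/|BC| = (0.8791,-0.4766); ey = (0.4766,0.8791)
P = B + 1.60·ex + 2.91·ey = (1.9646,2.3547)

1.96 2.35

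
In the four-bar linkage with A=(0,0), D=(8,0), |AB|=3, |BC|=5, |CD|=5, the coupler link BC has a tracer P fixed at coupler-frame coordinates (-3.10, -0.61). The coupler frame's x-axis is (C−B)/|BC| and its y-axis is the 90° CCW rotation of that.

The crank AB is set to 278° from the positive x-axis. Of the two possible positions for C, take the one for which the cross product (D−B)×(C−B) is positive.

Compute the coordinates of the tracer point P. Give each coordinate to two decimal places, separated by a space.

A=(0,0), D=(8.00,0)
B = A + 3.00·(cos278°, sin278°) = (0.4175, -2.9708)
|BD| = 8.1437
circle(B,5.00) ∩ circle(D,5.00): a=4.0718, h=2.9017
  candidates: C₊=(3.1502,1.2164) cross=23.631; C₋=(5.2673,-4.1872) cross=-23.631
  mode + wants cross > 0 → take C=(3.1502,1.2164) (cross=23.631)
ex = (C−B)/|BC| = (0.5465,0.8374); ey = (-0.8374,0.5465)
P = B + -3.10·ex + -0.61·ey = (-0.7659,-5.9002)

-0.77 -5.90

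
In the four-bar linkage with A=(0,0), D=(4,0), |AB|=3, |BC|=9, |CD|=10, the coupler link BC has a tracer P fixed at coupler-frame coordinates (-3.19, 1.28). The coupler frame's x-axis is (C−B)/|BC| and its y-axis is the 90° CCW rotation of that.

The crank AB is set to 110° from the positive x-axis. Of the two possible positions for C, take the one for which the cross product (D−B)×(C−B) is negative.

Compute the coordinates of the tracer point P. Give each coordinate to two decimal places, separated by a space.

A=(0,0), D=(4.00,0)
B = A + 3.00·(cos110°, sin110°) = (-1.0261, 2.8191)
|BD| = 5.7627
circle(B,9.00) ∩ circle(D,10.00): a=1.2328, h=8.9152
  candidates: C₊=(4.4104,9.9916) cross=51.375; C₋=(-4.3121,-5.5596) cross=-51.375
  mode - wants cross < 0 → take C=(-4.3121,-5.5596) (cross=-51.375)
ex = (C−B)/|BC| = (-0.3651,-0.9310); ey = (0.9310,-0.3651)
P = B + -3.19·ex + 1.28·ey = (1.3303,5.3215)

1.33 5.32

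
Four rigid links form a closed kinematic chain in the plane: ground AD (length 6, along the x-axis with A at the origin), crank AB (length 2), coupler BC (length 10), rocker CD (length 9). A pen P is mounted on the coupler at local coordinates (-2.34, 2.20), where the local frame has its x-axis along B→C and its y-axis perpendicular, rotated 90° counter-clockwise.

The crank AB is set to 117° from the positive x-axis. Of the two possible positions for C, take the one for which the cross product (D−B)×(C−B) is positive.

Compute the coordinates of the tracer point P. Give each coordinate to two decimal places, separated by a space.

A=(0,0), D=(6.00,0)
B = A + 2.00·(cos117°, sin117°) = (-0.9080, 1.7820)
|BD| = 7.1341
circle(B,10.00) ∩ circle(D,9.00): a=4.8987, h=8.7180
  candidates: C₊=(6.0131,9.0000) cross=62.195; C₋=(1.6578,-7.8832) cross=-62.195
  mode + wants cross > 0 → take C=(6.0131,9.0000) (cross=62.195)
ex = (C−B)/|BC| = (0.6921,0.7218); ey = (-0.7218,0.6921)
P = B + -2.34·ex + 2.20·ey = (-4.1155,1.6156)

-4.12 1.62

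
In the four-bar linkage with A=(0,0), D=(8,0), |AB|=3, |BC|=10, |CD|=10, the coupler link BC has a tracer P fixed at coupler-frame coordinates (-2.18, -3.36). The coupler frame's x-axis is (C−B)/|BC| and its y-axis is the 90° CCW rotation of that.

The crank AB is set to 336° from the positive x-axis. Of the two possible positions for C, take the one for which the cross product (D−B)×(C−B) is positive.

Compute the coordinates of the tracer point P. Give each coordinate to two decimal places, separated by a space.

A=(0,0), D=(8.00,0)
B = A + 3.00·(cos336°, sin336°) = (2.7406, -1.2202)
|BD| = 5.3991
circle(B,10.00) ∩ circle(D,10.00): a=2.6995, h=9.6287
  candidates: C₊=(3.1942,8.7695) cross=51.986; C₋=(7.5465,-9.9897) cross=-51.986
  mode + wants cross > 0 → take C=(3.1942,8.7695) (cross=51.986)
ex = (C−B)/|BC| = (0.0454,0.9990); ey = (-0.9990,0.0454)
P = B + -2.18·ex + -3.36·ey = (5.9983,-3.5504)

6.00 -3.55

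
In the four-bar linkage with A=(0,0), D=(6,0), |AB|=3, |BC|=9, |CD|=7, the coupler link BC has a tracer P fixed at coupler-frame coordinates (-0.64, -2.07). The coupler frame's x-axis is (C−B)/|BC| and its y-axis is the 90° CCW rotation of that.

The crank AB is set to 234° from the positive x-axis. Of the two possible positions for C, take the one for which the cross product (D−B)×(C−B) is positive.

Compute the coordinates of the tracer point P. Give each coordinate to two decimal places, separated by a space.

-0.15 -3.87

A=(0,0), D=(6.00,0)
B = A + 3.00·(cos234°, sin234°) = (-1.7634, -2.4271)
|BD| = 8.1339
circle(B,9.00) ∩ circle(D,7.00): a=6.0340, h=6.6776
  candidates: C₊=(2.0033,5.7468) cross=54.315; C₋=(5.9883,-7.0000) cross=-54.315
  mode + wants cross > 0 → take C=(2.0033,5.7468) (cross=54.315)
ex = (C−B)/|BC| = (0.4185,0.9082); ey = (-0.9082,0.4185)
P = B + -0.64·ex + -2.07·ey = (-0.1512,-3.8746)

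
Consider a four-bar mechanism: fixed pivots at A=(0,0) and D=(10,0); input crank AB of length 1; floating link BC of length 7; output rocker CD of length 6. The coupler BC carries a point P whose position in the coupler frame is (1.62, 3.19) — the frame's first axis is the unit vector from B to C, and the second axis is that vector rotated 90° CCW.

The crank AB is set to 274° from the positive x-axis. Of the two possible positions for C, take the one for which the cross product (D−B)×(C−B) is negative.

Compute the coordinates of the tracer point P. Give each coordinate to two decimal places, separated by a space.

3.09 0.93

A=(0,0), D=(10.00,0)
B = A + 1.00·(cos274°, sin274°) = (0.0698, -0.9976)
|BD| = 9.9802
circle(B,7.00) ∩ circle(D,6.00): a=5.6414, h=4.1442
  candidates: C₊=(5.2687,3.6898) cross=41.360; C₋=(6.0971,-4.5572) cross=-41.360
  mode - wants cross < 0 → take C=(6.0971,-4.5572) (cross=-41.360)
ex = (C−B)/|BC| = (0.8611,-0.5085); ey = (0.5085,0.8611)
P = B + 1.62·ex + 3.19·ey = (3.0868,0.9254)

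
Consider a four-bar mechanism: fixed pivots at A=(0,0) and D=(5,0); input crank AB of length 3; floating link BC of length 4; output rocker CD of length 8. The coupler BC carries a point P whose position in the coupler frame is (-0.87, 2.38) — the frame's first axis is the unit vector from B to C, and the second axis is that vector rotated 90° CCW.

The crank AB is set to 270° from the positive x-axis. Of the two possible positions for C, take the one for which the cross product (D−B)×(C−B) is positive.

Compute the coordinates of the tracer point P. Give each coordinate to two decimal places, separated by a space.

-0.93 -5.36

A=(0,0), D=(5.00,0)
B = A + 3.00·(cos270°, sin270°) = (-0.0000, -3.0000)
|BD| = 5.8310
circle(B,4.00) ∩ circle(D,8.00): a=-1.2005, h=3.8156
  candidates: C₊=(-2.9925,-0.3458) cross=22.249; C₋=(0.9337,-6.8895) cross=-22.249
  mode + wants cross > 0 → take C=(-2.9925,-0.3458) (cross=22.249)
ex = (C−B)/|BC| = (-0.7481,0.6636); ey = (-0.6636,-0.7481)
P = B + -0.87·ex + 2.38·ey = (-0.9284,-5.3578)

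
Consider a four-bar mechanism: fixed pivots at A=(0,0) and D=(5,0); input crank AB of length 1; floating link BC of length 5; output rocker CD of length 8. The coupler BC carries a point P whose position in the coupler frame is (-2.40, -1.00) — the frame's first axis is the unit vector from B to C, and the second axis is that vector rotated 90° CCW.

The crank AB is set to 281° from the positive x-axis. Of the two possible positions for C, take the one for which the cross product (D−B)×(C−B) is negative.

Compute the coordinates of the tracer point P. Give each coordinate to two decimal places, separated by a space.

A=(0,0), D=(5.00,0)
B = A + 1.00·(cos281°, sin281°) = (0.1908, -0.9816)
|BD| = 4.9084
circle(B,5.00) ∩ circle(D,8.00): a=-1.5186, h=4.7638
  candidates: C₊=(-2.2499,3.3822) cross=23.382; C₋=(-0.3444,-5.9529) cross=-23.382
  mode - wants cross < 0 → take C=(-0.3444,-5.9529) (cross=-23.382)
ex = (C−B)/|BC| = (-0.1070,-0.9943); ey = (0.9943,-0.1070)
P = B + -2.40·ex + -1.00·ey = (-0.5465,1.5116)

-0.55 1.51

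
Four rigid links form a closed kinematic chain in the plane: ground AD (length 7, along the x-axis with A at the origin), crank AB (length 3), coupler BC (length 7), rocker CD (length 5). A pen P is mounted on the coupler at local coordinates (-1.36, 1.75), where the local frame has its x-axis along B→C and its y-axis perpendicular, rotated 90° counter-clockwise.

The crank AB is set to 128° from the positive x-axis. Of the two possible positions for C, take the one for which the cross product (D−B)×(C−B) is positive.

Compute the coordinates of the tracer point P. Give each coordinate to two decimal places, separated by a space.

A=(0,0), D=(7.00,0)
B = A + 3.00·(cos128°, sin128°) = (-1.8470, 2.3640)
|BD| = 9.1574
circle(B,7.00) ∩ circle(D,5.00): a=5.8891, h=3.7840
  candidates: C₊=(4.8194,4.4994) cross=34.651; C₋=(2.8657,-2.8120) cross=-34.651
  mode + wants cross > 0 → take C=(4.8194,4.4994) (cross=34.651)
ex = (C−B)/|BC| = (0.9523,0.3051); ey = (-0.3051,0.9523)
P = B + -1.36·ex + 1.75·ey = (-3.6760,3.6157)

-3.68 3.62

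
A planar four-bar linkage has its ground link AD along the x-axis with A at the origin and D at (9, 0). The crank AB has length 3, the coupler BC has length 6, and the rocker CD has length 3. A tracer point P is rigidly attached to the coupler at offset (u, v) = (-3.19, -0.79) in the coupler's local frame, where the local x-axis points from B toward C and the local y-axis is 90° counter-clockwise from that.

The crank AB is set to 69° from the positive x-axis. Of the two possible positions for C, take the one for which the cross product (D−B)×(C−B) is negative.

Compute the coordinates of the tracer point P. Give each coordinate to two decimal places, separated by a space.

A=(0,0), D=(9.00,0)
B = A + 3.00·(cos69°, sin69°) = (1.0751, 2.8007)
|BD| = 8.4052
circle(B,6.00) ∩ circle(D,3.00): a=5.8088, h=1.5028
  candidates: C₊=(7.0526,2.2821) cross=12.631; C₋=(6.0512,-0.5517) cross=-12.631
  mode - wants cross < 0 → take C=(6.0512,-0.5517) (cross=-12.631)
ex = (C−B)/|BC| = (0.8293,-0.5587); ey = (0.5587,0.8293)
P = B + -3.19·ex + -0.79·ey = (-2.0119,3.9279)

-2.01 3.93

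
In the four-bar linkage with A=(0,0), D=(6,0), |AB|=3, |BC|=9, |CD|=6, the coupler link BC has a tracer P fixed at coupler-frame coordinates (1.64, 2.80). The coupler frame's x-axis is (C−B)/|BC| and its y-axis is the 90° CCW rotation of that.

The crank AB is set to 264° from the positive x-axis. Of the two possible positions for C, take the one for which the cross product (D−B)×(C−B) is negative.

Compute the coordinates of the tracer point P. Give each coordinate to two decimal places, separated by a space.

2.05 -0.76

A=(0,0), D=(6.00,0)
B = A + 3.00·(cos264°, sin264°) = (-0.3136, -2.9836)
|BD| = 6.9831
circle(B,9.00) ∩ circle(D,6.00): a=6.7136, h=5.9939
  candidates: C₊=(3.1954,5.3042) cross=41.856; C₋=(8.3174,-5.5344) cross=-41.856
  mode - wants cross < 0 → take C=(8.3174,-5.5344) (cross=-41.856)
ex = (C−B)/|BC| = (0.9590,-0.2834); ey = (0.2834,0.9590)
P = B + 1.64·ex + 2.80·ey = (2.0528,-0.7632)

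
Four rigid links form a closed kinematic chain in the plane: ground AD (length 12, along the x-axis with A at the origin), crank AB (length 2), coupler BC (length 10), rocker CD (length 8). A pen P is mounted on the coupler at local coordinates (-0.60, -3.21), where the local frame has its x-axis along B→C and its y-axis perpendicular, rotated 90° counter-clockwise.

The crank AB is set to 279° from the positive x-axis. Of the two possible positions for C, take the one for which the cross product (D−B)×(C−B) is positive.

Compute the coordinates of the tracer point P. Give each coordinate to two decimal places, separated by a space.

A=(0,0), D=(12.00,0)
B = A + 2.00·(cos279°, sin279°) = (0.3129, -1.9754)
|BD| = 11.8529
circle(B,10.00) ∩ circle(D,8.00): a=7.4451, h=6.6762
  candidates: C₊=(6.5412,5.8482) cross=79.132; C₋=(8.7664,-7.3174) cross=-79.132
  mode + wants cross > 0 → take C=(6.5412,5.8482) (cross=79.132)
ex = (C−B)/|BC| = (0.6228,0.7824); ey = (-0.7824,0.6228)
P = B + -0.60·ex + -3.21·ey = (2.4505,-4.4441)

2.45 -4.44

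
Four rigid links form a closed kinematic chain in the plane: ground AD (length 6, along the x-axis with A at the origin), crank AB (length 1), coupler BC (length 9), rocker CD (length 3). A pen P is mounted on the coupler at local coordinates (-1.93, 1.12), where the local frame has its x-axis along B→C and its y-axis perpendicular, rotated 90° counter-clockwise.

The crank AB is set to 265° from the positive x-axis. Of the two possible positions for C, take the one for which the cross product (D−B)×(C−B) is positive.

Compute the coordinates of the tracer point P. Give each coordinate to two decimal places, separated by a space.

-2.26 -0.49

A=(0,0), D=(6.00,0)
B = A + 1.00·(cos265°, sin265°) = (-0.0872, -0.9962)
|BD| = 6.1681
circle(B,9.00) ∩ circle(D,3.00): a=8.9205, h=1.1935
  candidates: C₊=(8.5235,1.6223) cross=7.362; C₋=(8.9090,-0.7333) cross=-7.362
  mode + wants cross > 0 → take C=(8.5235,1.6223) (cross=7.362)
ex = (C−B)/|BC| = (0.9567,0.2909); ey = (-0.2909,0.9567)
P = B + -1.93·ex + 1.12·ey = (-2.2595,-0.4862)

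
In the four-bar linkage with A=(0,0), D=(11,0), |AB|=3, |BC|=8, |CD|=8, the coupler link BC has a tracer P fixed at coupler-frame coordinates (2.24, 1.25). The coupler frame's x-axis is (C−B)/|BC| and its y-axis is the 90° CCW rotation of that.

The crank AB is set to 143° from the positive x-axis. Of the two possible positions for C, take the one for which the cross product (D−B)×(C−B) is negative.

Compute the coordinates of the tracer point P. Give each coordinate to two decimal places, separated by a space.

A=(0,0), D=(11.00,0)
B = A + 3.00·(cos143°, sin143°) = (-2.3959, 1.8054)
|BD| = 13.5170
circle(B,8.00) ∩ circle(D,8.00): a=6.7585, h=4.2805
  candidates: C₊=(4.8738,5.1448) cross=57.859; C₋=(3.7303,-3.3394) cross=-57.859
  mode - wants cross < 0 → take C=(3.7303,-3.3394) (cross=-57.859)
ex = (C−B)/|BC| = (0.7658,-0.6431); ey = (0.6431,0.7658)
P = B + 2.24·ex + 1.25·ey = (0.1233,1.3221)

0.12 1.32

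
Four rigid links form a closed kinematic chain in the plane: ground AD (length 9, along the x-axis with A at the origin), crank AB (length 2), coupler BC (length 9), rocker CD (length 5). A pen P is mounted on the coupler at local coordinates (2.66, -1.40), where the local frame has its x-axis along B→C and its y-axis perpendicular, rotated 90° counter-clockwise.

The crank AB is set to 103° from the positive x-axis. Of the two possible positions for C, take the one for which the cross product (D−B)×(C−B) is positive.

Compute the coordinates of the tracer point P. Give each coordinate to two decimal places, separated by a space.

2.52 1.50

A=(0,0), D=(9.00,0)
B = A + 2.00·(cos103°, sin103°) = (-0.4499, 1.9487)
|BD| = 9.6487
circle(B,9.00) ∩ circle(D,5.00): a=7.7263, h=4.6157
  candidates: C₊=(8.0494,4.9088) cross=44.535; C₋=(6.1850,-4.1323) cross=-44.535
  mode + wants cross > 0 → take C=(8.0494,4.9088) (cross=44.535)
ex = (C−B)/|BC| = (0.9444,0.3289); ey = (-0.3289,0.9444)
P = B + 2.66·ex + -1.40·ey = (2.5226,1.5015)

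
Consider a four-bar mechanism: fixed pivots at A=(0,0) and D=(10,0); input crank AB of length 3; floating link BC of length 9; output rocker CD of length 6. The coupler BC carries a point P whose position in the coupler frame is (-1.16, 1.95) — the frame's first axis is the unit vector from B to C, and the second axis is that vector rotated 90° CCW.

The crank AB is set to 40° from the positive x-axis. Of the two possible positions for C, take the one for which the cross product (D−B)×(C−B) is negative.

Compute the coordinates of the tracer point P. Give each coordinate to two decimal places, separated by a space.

A=(0,0), D=(10.00,0)
B = A + 3.00·(cos40°, sin40°) = (2.2981, 1.9284)
|BD| = 7.9396
circle(B,9.00) ∩ circle(D,6.00): a=6.8037, h=5.8915
  candidates: C₊=(10.3290,5.9910) cross=46.776; C₋=(7.4672,-5.4392) cross=-46.776
  mode - wants cross < 0 → take C=(7.4672,-5.4392) (cross=-46.776)
ex = (C−B)/|BC| = (0.5743,-0.8186); ey = (0.8186,0.5743)
P = B + -1.16·ex + 1.95·ey = (3.2282,3.9979)

3.23 4.00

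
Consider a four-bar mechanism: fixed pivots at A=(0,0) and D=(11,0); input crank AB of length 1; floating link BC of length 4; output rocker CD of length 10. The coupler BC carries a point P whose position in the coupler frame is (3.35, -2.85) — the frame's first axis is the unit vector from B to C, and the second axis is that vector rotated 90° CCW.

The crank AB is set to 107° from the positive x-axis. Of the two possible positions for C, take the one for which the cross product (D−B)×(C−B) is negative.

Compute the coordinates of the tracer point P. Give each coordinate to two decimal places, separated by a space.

A=(0,0), D=(11.00,0)
B = A + 1.00·(cos107°, sin107°) = (-0.2924, 0.9563)
|BD| = 11.3328
circle(B,4.00) ∩ circle(D,10.00): a=1.9603, h=3.4867
  candidates: C₊=(1.9552,4.2651) cross=39.514; C₋=(1.3668,-2.6834) cross=-39.514
  mode - wants cross < 0 → take C=(1.3668,-2.6834) (cross=-39.514)
ex = (C−B)/|BC| = (0.4148,-0.9099); ey = (0.9099,0.4148)
P = B + 3.35·ex + -2.85·ey = (-1.4961,-3.2741)

-1.50 -3.27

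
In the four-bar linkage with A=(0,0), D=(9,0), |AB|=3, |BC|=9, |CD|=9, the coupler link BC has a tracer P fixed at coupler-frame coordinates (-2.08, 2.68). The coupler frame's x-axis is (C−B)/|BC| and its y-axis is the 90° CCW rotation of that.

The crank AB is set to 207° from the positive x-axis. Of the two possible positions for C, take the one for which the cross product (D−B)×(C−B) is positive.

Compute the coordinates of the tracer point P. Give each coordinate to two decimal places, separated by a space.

-6.06 -1.58

A=(0,0), D=(9.00,0)
B = A + 3.00·(cos207°, sin207°) = (-2.6730, -1.3620)
|BD| = 11.7522
circle(B,9.00) ∩ circle(D,9.00): a=5.8761, h=6.8170
  candidates: C₊=(2.3735,6.0901) cross=80.115; C₋=(3.9535,-7.4520) cross=-80.115
  mode + wants cross > 0 → take C=(2.3735,6.0901) (cross=80.115)
ex = (C−B)/|BC| = (0.5607,0.8280); ey = (-0.8280,0.5607)
P = B + -2.08·ex + 2.68·ey = (-6.0584,-1.5815)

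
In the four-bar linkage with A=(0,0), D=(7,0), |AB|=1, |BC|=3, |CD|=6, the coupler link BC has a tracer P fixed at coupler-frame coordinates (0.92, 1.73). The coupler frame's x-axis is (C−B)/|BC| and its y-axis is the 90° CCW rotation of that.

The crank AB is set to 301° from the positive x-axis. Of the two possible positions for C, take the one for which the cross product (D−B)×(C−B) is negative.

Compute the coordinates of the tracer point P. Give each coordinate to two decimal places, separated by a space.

A=(0,0), D=(7.00,0)
B = A + 1.00·(cos301°, sin301°) = (0.5150, -0.8572)
|BD| = 6.5414
circle(B,3.00) ∩ circle(D,6.00): a=1.2069, h=2.7465
  candidates: C₊=(1.3516,2.0238) cross=17.966; C₋=(2.0714,-3.4219) cross=-17.966
  mode - wants cross < 0 → take C=(2.0714,-3.4219) (cross=-17.966)
ex = (C−B)/|BC| = (0.5188,-0.8549); ey = (0.8549,0.5188)
P = B + 0.92·ex + 1.73·ey = (2.4713,-0.7462)

2.47 -0.75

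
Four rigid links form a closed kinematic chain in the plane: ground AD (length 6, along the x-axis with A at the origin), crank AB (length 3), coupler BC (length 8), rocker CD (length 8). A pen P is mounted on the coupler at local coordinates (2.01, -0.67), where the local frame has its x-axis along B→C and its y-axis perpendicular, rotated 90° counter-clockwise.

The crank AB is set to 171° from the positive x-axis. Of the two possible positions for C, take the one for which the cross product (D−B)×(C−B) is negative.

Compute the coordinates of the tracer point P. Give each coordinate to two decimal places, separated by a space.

-2.50 -1.60

A=(0,0), D=(6.00,0)
B = A + 3.00·(cos171°, sin171°) = (-2.9631, 0.4693)
|BD| = 8.9753
circle(B,8.00) ∩ circle(D,8.00): a=4.4877, h=6.6227
  candidates: C₊=(1.8648,6.8483) cross=59.441; C₋=(1.1722,-6.3790) cross=-59.441
  mode - wants cross < 0 → take C=(1.1722,-6.3790) (cross=-59.441)
ex = (C−B)/|BC| = (0.5169,-0.8560); ey = (0.8560,0.5169)
P = B + 2.01·ex + -0.67·ey = (-2.4976,-1.5977)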